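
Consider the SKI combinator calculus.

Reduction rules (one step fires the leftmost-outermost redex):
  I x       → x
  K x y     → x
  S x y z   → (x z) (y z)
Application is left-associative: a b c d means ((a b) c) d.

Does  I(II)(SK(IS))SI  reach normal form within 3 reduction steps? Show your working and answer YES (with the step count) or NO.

  start: I(II)(SK(IS))SI
  step 1: II(SK(IS))SI
  step 2: I(SK(IS))SI
  step 3: SK(IS)SI

Answer: NO — after 3 steps the term is SK(IS)SI, not yet normal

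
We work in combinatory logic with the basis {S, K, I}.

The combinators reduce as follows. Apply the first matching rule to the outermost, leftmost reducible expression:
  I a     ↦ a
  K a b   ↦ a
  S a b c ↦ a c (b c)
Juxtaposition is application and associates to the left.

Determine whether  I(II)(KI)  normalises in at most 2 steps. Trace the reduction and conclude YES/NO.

  start: I(II)(KI)
  step 1: II(KI)
  step 2: I(KI)

Answer: NO — after 2 steps the term is I(KI), not yet normal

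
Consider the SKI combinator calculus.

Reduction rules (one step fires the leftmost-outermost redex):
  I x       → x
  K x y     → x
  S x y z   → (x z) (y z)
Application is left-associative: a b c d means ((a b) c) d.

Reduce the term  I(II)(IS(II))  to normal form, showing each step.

Answer: normal form = SI  (in 5 steps)

Working:
  start: I(II)(IS(II))
  step 1: II(IS(II))
  step 2: I(IS(II))
  step 3: IS(II)
  step 4: S(II)
  step 5: SI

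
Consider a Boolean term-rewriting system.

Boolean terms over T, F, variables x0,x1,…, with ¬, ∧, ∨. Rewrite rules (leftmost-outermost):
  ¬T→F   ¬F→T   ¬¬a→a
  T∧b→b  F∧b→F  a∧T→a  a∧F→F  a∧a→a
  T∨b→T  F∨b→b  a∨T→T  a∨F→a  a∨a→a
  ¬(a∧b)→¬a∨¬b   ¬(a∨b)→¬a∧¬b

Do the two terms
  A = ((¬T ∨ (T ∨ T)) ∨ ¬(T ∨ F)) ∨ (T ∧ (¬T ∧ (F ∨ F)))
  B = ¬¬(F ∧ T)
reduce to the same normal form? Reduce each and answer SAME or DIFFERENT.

Term A:
  start: ((¬T ∨ (T ∨ T)) ∨ ¬(T ∨ F)) ∨ (T ∧ (¬T ∧ (F ∨ F)))
  step 1: ((F ∨ (T ∨ T)) ∨ ¬(T ∨ F)) ∨ (T ∧ (¬T ∧ (F ∨ F)))
  step 2: ((T ∨ T) ∨ ¬(T ∨ F)) ∨ (T ∧ (¬T ∧ (F ∨ F)))
  step 3: (T ∨ ¬(T ∨ F)) ∨ (T ∧ (¬T ∧ (F ∨ F)))
  step 4: T ∨ (T ∧ (¬T ∧ (F ∨ F)))
  step 5: T

Term B:
  start: ¬¬(F ∧ T)
  step 1: F ∧ T
  step 2: F

Answer: DIFFERENT — A ⇓ T, B ⇓ F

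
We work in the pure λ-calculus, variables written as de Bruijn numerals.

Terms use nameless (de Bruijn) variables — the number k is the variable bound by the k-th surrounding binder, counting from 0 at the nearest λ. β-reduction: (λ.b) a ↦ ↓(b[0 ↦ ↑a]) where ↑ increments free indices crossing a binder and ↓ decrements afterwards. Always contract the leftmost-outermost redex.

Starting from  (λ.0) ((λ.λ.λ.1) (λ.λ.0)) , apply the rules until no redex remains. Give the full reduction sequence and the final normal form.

  start: (λ.0) ((λ.λ.λ.1) (λ.λ.0))
  →1  (λ.λ.λ.1) (λ.λ.0)
  →2  λ.λ.1

Answer: normal form = λ.λ.1  (in 2 steps)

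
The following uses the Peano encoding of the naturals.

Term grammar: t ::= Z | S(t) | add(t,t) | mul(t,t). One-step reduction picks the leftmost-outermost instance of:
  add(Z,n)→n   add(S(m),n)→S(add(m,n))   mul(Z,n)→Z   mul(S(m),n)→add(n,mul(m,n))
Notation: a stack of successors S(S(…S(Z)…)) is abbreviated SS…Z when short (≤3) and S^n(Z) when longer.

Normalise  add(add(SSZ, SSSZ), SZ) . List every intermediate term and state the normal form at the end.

  start: add(add(SSZ, SSSZ), SZ)
  →1  add(S(add(SZ, SSSZ)), SZ)
  →2  S(add(add(SZ, SSSZ), SZ))
  →3  S(add(S(add(Z, SSSZ)), SZ))
  →4  S(S(add(add(Z, SSSZ), SZ)))
  →5  S(S(add(SSSZ, SZ)))
  →6  S(S(S(add(SSZ, SZ))))
  →7  S(S(S(S(add(SZ, SZ)))))
  →8  S(S(S(S(S(add(Z, SZ))))))
  →9  S^6(Z)

Answer: normal form = S^6(Z)  (in 9 steps)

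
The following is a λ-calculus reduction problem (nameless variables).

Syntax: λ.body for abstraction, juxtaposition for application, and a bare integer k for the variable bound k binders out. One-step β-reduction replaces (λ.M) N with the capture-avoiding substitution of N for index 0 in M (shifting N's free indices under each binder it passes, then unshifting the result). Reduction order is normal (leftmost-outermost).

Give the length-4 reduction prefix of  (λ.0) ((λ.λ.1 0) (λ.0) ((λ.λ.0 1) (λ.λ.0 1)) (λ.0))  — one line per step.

Answer: after 4 steps: (λ.λ.0 1) (λ.λ.0 1) (λ.0)

Derivation:
  start: (λ.0) ((λ.λ.1 0) (λ.0) ((λ.λ.0 1) (λ.λ.0 1)) (λ.0))
  →1  (λ.λ.1 0) (λ.0) ((λ.λ.0 1) (λ.λ.0 1)) (λ.0)
  →2  (λ.(λ.0) 0) ((λ.λ.0 1) (λ.λ.0 1)) (λ.0)
  →3  (λ.0) ((λ.λ.0 1) (λ.λ.0 1)) (λ.0)
  →4  (λ.λ.0 1) (λ.λ.0 1) (λ.0)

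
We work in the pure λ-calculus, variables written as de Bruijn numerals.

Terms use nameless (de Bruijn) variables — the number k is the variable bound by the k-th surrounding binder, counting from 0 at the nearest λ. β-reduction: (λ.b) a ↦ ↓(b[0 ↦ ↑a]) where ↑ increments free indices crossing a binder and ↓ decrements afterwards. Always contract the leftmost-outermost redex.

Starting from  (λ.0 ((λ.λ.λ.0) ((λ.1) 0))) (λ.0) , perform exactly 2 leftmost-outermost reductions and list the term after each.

  start: (λ.0 ((λ.λ.λ.0) ((λ.1) 0))) (λ.0)
  step 1: (λ.0) ((λ.λ.λ.0) ((λ.λ.0) (λ.0)))
  step 2: (λ.λ.λ.0) ((λ.λ.0) (λ.0))

Answer: after 2 steps: (λ.λ.λ.0) ((λ.λ.0) (λ.0))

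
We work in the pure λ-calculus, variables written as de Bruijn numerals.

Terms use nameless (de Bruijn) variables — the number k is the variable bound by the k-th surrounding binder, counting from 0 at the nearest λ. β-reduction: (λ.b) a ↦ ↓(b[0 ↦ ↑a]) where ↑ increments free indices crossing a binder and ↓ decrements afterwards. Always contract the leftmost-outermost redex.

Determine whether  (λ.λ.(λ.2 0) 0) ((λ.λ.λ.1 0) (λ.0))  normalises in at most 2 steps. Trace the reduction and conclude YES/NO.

Answer: NO — after 2 steps the term is λ.(λ.λ.λ.1 0) (λ.0) 0, not yet normal

Working:
  start: (λ.λ.(λ.2 0) 0) ((λ.λ.λ.1 0) (λ.0))
  step 1: λ.(λ.(λ.λ.λ.1 0) (λ.0) 0) 0
  step 2: λ.(λ.λ.λ.1 0) (λ.0) 0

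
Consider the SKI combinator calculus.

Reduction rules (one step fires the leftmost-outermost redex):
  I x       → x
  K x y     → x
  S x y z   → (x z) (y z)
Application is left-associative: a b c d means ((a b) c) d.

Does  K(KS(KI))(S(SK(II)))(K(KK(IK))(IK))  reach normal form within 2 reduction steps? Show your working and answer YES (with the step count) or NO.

  start: K(KS(KI))(S(SK(II)))(K(KK(IK))(IK))
  →1  KS(KI)(K(KK(IK))(IK))
  →2  S(K(KK(IK))(IK))

Answer: NO — after 2 steps the term is S(K(KK(IK))(IK)), not yet normal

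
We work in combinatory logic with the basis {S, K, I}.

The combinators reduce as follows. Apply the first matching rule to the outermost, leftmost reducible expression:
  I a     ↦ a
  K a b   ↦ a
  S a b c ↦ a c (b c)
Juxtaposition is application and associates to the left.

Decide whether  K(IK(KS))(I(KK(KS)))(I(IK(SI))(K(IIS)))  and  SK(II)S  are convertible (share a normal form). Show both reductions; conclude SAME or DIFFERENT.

Term A:
  start: K(IK(KS))(I(KK(KS)))(I(IK(SI))(K(IIS)))
  step 1: IK(KS)(I(IK(SI))(K(IIS)))
  step 2: K(KS)(I(IK(SI))(K(IIS)))
  step 3: KS

Term B:
  start: SK(II)S
  step 1: KS(IIS)
  step 2: S

Answer: DIFFERENT — A ⇓ KS, B ⇓ S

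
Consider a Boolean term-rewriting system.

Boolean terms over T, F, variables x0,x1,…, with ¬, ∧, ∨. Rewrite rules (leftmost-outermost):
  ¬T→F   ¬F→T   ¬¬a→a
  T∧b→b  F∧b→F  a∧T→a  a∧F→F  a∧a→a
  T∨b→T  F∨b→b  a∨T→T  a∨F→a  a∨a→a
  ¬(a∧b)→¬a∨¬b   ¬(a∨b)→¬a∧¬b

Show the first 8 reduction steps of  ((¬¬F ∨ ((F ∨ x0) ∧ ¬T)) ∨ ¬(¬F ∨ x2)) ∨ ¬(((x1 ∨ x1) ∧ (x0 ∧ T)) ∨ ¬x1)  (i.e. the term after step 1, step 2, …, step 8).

Answer: after 8 steps: (F ∧ ¬x2) ∨ ¬(((x1 ∨ x1) ∧ (x0 ∧ T)) ∨ ¬x1)

Reduction:
  start: ((¬¬F ∨ ((F ∨ x0) ∧ ¬T)) ∨ ¬(¬F ∨ x2)) ∨ ¬(((x1 ∨ x1) ∧ (x0 ∧ T)) ∨ ¬x1)
  →1  ((F ∨ ((F ∨ x0) ∧ ¬T)) ∨ ¬(¬F ∨ x2)) ∨ ¬(((x1 ∨ x1) ∧ (x0 ∧ T)) ∨ ¬x1)
  →2  (((F ∨ x0) ∧ ¬T) ∨ ¬(¬F ∨ x2)) ∨ ¬(((x1 ∨ x1) ∧ (x0 ∧ T)) ∨ ¬x1)
  →3  ((x0 ∧ ¬T) ∨ ¬(¬F ∨ x2)) ∨ ¬(((x1 ∨ x1) ∧ (x0 ∧ T)) ∨ ¬x1)
  →4  ((x0 ∧ F) ∨ ¬(¬F ∨ x2)) ∨ ¬(((x1 ∨ x1) ∧ (x0 ∧ T)) ∨ ¬x1)
  →5  (F ∨ ¬(¬F ∨ x2)) ∨ ¬(((x1 ∨ x1) ∧ (x0 ∧ T)) ∨ ¬x1)
  →6  ¬(¬F ∨ x2) ∨ ¬(((x1 ∨ x1) ∧ (x0 ∧ T)) ∨ ¬x1)
  →7  (¬¬F ∧ ¬x2) ∨ ¬(((x1 ∨ x1) ∧ (x0 ∧ T)) ∨ ¬x1)
  →8  (F ∧ ¬x2) ∨ ¬(((x1 ∨ x1) ∧ (x0 ∧ T)) ∨ ¬x1)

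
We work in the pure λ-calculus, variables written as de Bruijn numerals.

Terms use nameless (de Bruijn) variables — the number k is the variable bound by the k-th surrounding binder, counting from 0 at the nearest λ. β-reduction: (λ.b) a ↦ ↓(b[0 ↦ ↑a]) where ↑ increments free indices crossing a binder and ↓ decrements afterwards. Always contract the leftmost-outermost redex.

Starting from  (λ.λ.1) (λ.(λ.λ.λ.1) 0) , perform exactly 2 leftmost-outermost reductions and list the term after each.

  start: (λ.λ.1) (λ.(λ.λ.λ.1) 0)
  step 1: λ.λ.(λ.λ.λ.1) 0
  step 2: λ.λ.λ.λ.1

Answer: after 2 steps: λ.λ.λ.λ.1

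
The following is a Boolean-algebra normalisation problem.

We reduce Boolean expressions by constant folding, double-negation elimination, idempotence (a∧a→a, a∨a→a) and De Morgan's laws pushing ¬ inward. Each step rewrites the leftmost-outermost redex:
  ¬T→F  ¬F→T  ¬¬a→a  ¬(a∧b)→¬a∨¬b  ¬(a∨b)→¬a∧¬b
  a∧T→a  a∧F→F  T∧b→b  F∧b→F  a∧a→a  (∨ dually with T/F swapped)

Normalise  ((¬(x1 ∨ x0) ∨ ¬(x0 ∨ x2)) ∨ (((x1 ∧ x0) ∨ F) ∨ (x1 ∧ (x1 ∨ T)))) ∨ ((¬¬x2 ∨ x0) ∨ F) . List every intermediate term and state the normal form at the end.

  start: ((¬(x1 ∨ x0) ∨ ¬(x0 ∨ x2)) ∨ (((x1 ∧ x0) ∨ F) ∨ (x1 ∧ (x1 ∨ T)))) ∨ ((¬¬x2 ∨ x0) ∨ F)
  [1] (((¬x1 ∧ ¬x0) ∨ ¬(x0 ∨ x2)) ∨ (((x1 ∧ x0) ∨ F) ∨ (x1 ∧ (x1 ∨ T)))) ∨ ((¬¬x2 ∨ x0) ∨ F)
  [2] (((¬x1 ∧ ¬x0) ∨ (¬x0 ∧ ¬x2)) ∨ (((x1 ∧ x0) ∨ F) ∨ (x1 ∧ (x1 ∨ T)))) ∨ ((¬¬x2 ∨ x0) ∨ F)
  [3] (((¬x1 ∧ ¬x0) ∨ (¬x0 ∧ ¬x2)) ∨ ((x1 ∧ x0) ∨ (x1 ∧ (x1 ∨ T)))) ∨ ((¬¬x2 ∨ x0) ∨ F)
  [4] (((¬x1 ∧ ¬x0) ∨ (¬x0 ∧ ¬x2)) ∨ ((x1 ∧ x0) ∨ (x1 ∧ T))) ∨ ((¬¬x2 ∨ x0) ∨ F)
  [5] (((¬x1 ∧ ¬x0) ∨ (¬x0 ∧ ¬x2)) ∨ ((x1 ∧ x0) ∨ x1)) ∨ ((¬¬x2 ∨ x0) ∨ F)
  [6] (((¬x1 ∧ ¬x0) ∨ (¬x0 ∧ ¬x2)) ∨ ((x1 ∧ x0) ∨ x1)) ∨ (¬¬x2 ∨ x0)
  [7] (((¬x1 ∧ ¬x0) ∨ (¬x0 ∧ ¬x2)) ∨ ((x1 ∧ x0) ∨ x1)) ∨ (x2 ∨ x0)

Answer: normal form = (((¬x1 ∧ ¬x0) ∨ (¬x0 ∧ ¬x2)) ∨ ((x1 ∧ x0) ∨ x1)) ∨ (x2 ∨ x0)  (in 7 steps)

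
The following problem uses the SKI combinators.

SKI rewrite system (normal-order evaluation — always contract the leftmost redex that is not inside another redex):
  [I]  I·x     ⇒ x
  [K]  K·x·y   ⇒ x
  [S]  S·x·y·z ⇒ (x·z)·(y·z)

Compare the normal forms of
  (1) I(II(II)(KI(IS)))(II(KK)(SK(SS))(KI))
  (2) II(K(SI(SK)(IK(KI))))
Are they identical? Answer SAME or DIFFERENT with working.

Answer: SAME — A ⇓ K(KI), B ⇓ K(KI)

Working:
Term A:
  start: I(II(II)(KI(IS)))(II(KK)(SK(SS))(KI))
  step 1: II(II)(KI(IS))(II(KK)(SK(SS))(KI))
  step 2: I(II)(KI(IS))(II(KK)(SK(SS))(KI))
  step 3: II(KI(IS))(II(KK)(SK(SS))(KI))
  step 4: I(KI(IS))(II(KK)(SK(SS))(KI))
  step 5: KI(IS)(II(KK)(SK(SS))(KI))
  step 6: I(II(KK)(SK(SS))(KI))
  step 7: II(KK)(SK(SS))(KI)
  step 8: I(KK)(SK(SS))(KI)
  step 9: KK(SK(SS))(KI)
  step 10: K(KI)

Term B:
  start: II(K(SI(SK)(IK(KI))))
  step 1: I(K(SI(SK)(IK(KI))))
  step 2: K(SI(SK)(IK(KI)))
  step 3: K(I(IK(KI))(SK(IK(KI))))
  step 4: K(IK(KI)(SK(IK(KI))))
  step 5: K(K(KI)(SK(IK(KI))))
  step 6: K(KI)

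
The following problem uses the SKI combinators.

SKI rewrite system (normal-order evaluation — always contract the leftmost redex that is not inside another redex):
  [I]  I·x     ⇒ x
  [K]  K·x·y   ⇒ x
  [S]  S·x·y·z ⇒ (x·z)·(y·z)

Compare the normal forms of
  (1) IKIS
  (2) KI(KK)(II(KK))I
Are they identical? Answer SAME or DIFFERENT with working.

Answer: DIFFERENT — A ⇓ I, B ⇓ K

Derivation:
Term A:
  start: IKIS
  step 1: KIS
  step 2: I

Term B:
  start: KI(KK)(II(KK))I
  step 1: I(II(KK))I
  step 2: II(KK)I
  step 3: I(KK)I
  step 4: KKI
  step 5: K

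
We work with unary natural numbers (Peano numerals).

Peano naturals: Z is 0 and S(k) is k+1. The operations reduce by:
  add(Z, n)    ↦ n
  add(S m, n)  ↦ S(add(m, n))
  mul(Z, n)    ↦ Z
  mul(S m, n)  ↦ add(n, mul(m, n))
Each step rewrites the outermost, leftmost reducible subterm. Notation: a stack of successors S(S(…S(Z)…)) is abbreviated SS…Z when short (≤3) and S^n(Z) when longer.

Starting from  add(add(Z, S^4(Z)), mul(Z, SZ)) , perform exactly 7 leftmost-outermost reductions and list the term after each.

  start: add(add(Z, S^4(Z)), mul(Z, SZ))
  step 1: add(S^4(Z), mul(Z, SZ))
  step 2: S(add(SSSZ, mul(Z, SZ)))
  step 3: S(S(add(SSZ, mul(Z, SZ))))
  step 4: S(S(S(add(SZ, mul(Z, SZ)))))
  step 5: S(S(S(S(add(Z, mul(Z, SZ))))))
  step 6: S(S(S(S(mul(Z, SZ)))))
  step 7: S^4(Z)

Answer: after 7 steps: S^4(Z)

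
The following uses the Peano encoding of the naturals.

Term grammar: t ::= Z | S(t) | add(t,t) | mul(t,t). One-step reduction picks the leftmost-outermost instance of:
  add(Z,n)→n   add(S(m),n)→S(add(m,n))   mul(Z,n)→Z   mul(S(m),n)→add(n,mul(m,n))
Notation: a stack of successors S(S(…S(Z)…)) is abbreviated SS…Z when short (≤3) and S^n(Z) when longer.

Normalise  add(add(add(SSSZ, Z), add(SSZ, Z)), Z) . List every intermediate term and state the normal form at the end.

  start: add(add(add(SSSZ, Z), add(SSZ, Z)), Z)
  step 1: add(add(S(add(SSZ, Z)), add(SSZ, Z)), Z)
  step 2: add(S(add(add(SSZ, Z), add(SSZ, Z))), Z)
  step 3: S(add(add(add(SSZ, Z), add(SSZ, Z)), Z))
  step 4: S(add(add(S(add(SZ, Z)), add(SSZ, Z)), Z))
  step 5: S(add(S(add(add(SZ, Z), add(SSZ, Z))), Z))
  step 6: S(S(add(add(add(SZ, Z), add(SSZ, Z)), Z)))
  step 7: S(S(add(add(S(add(Z, Z)), add(SSZ, Z)), Z)))
  step 8: S(S(add(S(add(add(Z, Z), add(SSZ, Z))), Z)))
  step 9: S(S(S(add(add(add(Z, Z), add(SSZ, Z)), Z))))
  step 10: S(S(S(add(add(Z, add(SSZ, Z)), Z))))
  step 11: S(S(S(add(add(SSZ, Z), Z))))
  step 12: S(S(S(add(S(add(SZ, Z)), Z))))
  step 13: S(S(S(S(add(add(SZ, Z), Z)))))
  step 14: S(S(S(S(add(S(add(Z, Z)), Z)))))
  step 15: S(S(S(S(S(add(add(Z, Z), Z))))))
  step 16: S(S(S(S(S(add(Z, Z))))))
  step 17: S^5(Z)

Answer: normal form = S^5(Z)  (in 17 steps)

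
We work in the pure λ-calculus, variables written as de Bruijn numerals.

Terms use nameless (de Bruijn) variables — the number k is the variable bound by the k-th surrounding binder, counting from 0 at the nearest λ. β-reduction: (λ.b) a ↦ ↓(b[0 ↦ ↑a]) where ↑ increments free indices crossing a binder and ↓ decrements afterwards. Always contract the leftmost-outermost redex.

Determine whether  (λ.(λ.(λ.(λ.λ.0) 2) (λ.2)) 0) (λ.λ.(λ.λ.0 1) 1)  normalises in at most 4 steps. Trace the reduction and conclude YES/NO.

Answer: YES — reaches normal form λ.0 in 4 ≤ 4 steps

Reduction:
  start: (λ.(λ.(λ.(λ.λ.0) 2) (λ.2)) 0) (λ.λ.(λ.λ.0 1) 1)
  →1  (λ.(λ.(λ.λ.0) (λ.λ.(λ.λ.0 1) 1)) (λ.λ.λ.(λ.λ.0 1) 1)) (λ.λ.(λ.λ.0 1) 1)
  →2  (λ.(λ.λ.0) (λ.λ.(λ.λ.0 1) 1)) (λ.λ.λ.(λ.λ.0 1) 1)
  →3  (λ.λ.0) (λ.λ.(λ.λ.0 1) 1)
  →4  λ.0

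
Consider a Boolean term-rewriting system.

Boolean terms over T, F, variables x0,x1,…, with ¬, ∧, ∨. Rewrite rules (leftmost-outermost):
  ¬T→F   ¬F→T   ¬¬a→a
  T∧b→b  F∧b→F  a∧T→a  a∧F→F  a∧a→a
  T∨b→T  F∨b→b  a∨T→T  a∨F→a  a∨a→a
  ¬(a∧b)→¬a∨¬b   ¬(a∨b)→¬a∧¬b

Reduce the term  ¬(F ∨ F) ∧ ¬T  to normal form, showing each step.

  start: ¬(F ∨ F) ∧ ¬T
  step 1: (¬F ∧ ¬F) ∧ ¬T
  step 2: ¬F ∧ ¬T
  step 3: T ∧ ¬T
  step 4: ¬T
  step 5: F

Answer: normal form = F  (in 5 steps)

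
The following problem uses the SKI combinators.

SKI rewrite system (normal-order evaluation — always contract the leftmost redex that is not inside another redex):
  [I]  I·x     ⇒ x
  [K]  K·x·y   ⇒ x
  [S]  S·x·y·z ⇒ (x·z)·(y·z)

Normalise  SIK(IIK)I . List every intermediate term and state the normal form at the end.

Answer: normal form = KK  (in 7 steps)

Reduction:
  start: SIK(IIK)I
  step 1: I(IIK)(K(IIK))I
  step 2: IIK(K(IIK))I
  step 3: IK(K(IIK))I
  step 4: K(K(IIK))I
  step 5: K(IIK)
  step 6: K(IK)
  step 7: KK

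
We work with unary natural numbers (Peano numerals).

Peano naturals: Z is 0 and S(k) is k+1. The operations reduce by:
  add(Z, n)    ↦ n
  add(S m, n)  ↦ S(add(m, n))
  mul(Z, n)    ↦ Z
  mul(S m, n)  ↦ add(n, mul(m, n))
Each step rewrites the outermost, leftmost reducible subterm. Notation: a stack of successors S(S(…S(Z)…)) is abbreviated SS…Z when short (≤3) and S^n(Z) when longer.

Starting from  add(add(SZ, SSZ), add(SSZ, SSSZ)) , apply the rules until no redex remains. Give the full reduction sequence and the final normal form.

Answer: normal form = S^8(Z)  (in 9 steps)

Reduction:
  start: add(add(SZ, SSZ), add(SSZ, SSSZ))
  step 1: add(S(add(Z, SSZ)), add(SSZ, SSSZ))
  step 2: S(add(add(Z, SSZ), add(SSZ, SSSZ)))
  step 3: S(add(SSZ, add(SSZ, SSSZ)))
  step 4: S(S(add(SZ, add(SSZ, SSSZ))))
  step 5: S(S(S(add(Z, add(SSZ, SSSZ)))))
  step 6: S(S(S(add(SSZ, SSSZ))))
  step 7: S(S(S(S(add(SZ, SSSZ)))))
  step 8: S(S(S(S(S(add(Z, SSSZ))))))
  step 9: S^8(Z)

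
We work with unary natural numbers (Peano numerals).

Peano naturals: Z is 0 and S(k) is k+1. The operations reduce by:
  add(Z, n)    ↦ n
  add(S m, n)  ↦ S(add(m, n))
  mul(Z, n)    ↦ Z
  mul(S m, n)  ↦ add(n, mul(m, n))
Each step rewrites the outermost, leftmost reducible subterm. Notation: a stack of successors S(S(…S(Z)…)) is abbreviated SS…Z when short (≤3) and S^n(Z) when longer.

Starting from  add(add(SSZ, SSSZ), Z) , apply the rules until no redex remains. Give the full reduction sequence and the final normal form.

  start: add(add(SSZ, SSSZ), Z)
  →1  add(S(add(SZ, SSSZ)), Z)
  →2  S(add(add(SZ, SSSZ), Z))
  →3  S(add(S(add(Z, SSSZ)), Z))
  →4  S(S(add(add(Z, SSSZ), Z)))
  →5  S(S(add(SSSZ, Z)))
  →6  S(S(S(add(SSZ, Z))))
  →7  S(S(S(S(add(SZ, Z)))))
  →8  S(S(S(S(S(add(Z, Z))))))
  →9  S^5(Z)

Answer: normal form = S^5(Z)  (in 9 steps)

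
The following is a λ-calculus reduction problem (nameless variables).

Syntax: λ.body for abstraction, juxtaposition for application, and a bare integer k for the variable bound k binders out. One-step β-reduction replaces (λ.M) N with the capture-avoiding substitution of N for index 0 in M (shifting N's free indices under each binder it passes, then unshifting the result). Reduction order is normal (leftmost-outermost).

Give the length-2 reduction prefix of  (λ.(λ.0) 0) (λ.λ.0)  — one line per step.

  start: (λ.(λ.0) 0) (λ.λ.0)
  step 1: (λ.0) (λ.λ.0)
  step 2: λ.λ.0

Answer: after 2 steps: λ.λ.0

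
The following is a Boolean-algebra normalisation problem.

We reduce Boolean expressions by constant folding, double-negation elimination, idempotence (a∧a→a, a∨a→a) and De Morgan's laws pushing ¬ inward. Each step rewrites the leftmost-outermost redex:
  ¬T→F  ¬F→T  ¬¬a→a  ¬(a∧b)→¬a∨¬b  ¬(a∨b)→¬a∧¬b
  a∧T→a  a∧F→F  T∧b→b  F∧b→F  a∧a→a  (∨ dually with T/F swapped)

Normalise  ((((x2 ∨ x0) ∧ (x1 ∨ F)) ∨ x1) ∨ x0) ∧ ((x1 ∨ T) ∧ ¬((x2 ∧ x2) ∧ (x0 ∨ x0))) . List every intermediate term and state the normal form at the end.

  start: ((((x2 ∨ x0) ∧ (x1 ∨ F)) ∨ x1) ∨ x0) ∧ ((x1 ∨ T) ∧ ¬((x2 ∧ x2) ∧ (x0 ∨ x0)))
  step 1: ((((x2 ∨ x0) ∧ x1) ∨ x1) ∨ x0) ∧ ((x1 ∨ T) ∧ ¬((x2 ∧ x2) ∧ (x0 ∨ x0)))
  step 2: ((((x2 ∨ x0) ∧ x1) ∨ x1) ∨ x0) ∧ (T ∧ ¬((x2 ∧ x2) ∧ (x0 ∨ x0)))
  step 3: ((((x2 ∨ x0) ∧ x1) ∨ x1) ∨ x0) ∧ ¬((x2 ∧ x2) ∧ (x0 ∨ x0))
  step 4: ((((x2 ∨ x0) ∧ x1) ∨ x1) ∨ x0) ∧ (¬(x2 ∧ x2) ∨ ¬(x0 ∨ x0))
  step 5: ((((x2 ∨ x0) ∧ x1) ∨ x1) ∨ x0) ∧ ((¬x2 ∨ ¬x2) ∨ ¬(x0 ∨ x0))
  step 6: ((((x2 ∨ x0) ∧ x1) ∨ x1) ∨ x0) ∧ (¬x2 ∨ ¬(x0 ∨ x0))
  step 7: ((((x2 ∨ x0) ∧ x1) ∨ x1) ∨ x0) ∧ (¬x2 ∨ (¬x0 ∧ ¬x0))
  step 8: ((((x2 ∨ x0) ∧ x1) ∨ x1) ∨ x0) ∧ (¬x2 ∨ ¬x0)

Answer: normal form = ((((x2 ∨ x0) ∧ x1) ∨ x1) ∨ x0) ∧ (¬x2 ∨ ¬x0)  (in 8 steps)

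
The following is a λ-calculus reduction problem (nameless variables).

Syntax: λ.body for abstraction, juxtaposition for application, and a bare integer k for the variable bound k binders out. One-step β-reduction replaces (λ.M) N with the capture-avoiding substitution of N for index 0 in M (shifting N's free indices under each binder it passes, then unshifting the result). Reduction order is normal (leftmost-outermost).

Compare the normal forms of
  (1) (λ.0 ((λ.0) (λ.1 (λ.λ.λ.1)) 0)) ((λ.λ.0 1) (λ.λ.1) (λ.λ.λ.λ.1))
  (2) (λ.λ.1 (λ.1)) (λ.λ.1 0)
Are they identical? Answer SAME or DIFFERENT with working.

Answer: SAME — A ⇓ λ.λ.1, B ⇓ λ.λ.1

Derivation:
Term A:
  start: (λ.0 ((λ.0) (λ.1 (λ.λ.λ.1)) 0)) ((λ.λ.0 1) (λ.λ.1) (λ.λ.λ.λ.1))
  [1] (λ.λ.0 1) (λ.λ.1) (λ.λ.λ.λ.1) ((λ.0) (λ.(λ.λ.0 1) (λ.λ.1) (λ.λ.λ.λ.1) (λ.λ.λ.1)) ((λ.λ.0 1) (λ.λ.1) (λ.λ.λ.λ.1)))
  [2] (λ.0 (λ.λ.1)) (λ.λ.λ.λ.1) ((λ.0) (λ.(λ.λ.0 1) (λ.λ.1) (λ.λ.λ.λ.1) (λ.λ.λ.1)) ((λ.λ.0 1) (λ.λ.1) (λ.λ.λ.λ.1)))
  [3] (λ.λ.λ.λ.1) (λ.λ.1) ((λ.0) (λ.(λ.λ.0 1) (λ.λ.1) (λ.λ.λ.λ.1) (λ.λ.λ.1)) ((λ.λ.0 1) (λ.λ.1) (λ.λ.λ.λ.1)))
  [4] (λ.λ.λ.1) ((λ.0) (λ.(λ.λ.0 1) (λ.λ.1) (λ.λ.λ.λ.1) (λ.λ.λ.1)) ((λ.λ.0 1) (λ.λ.1) (λ.λ.λ.λ.1)))
  [5] λ.λ.1

Term B:
  start: (λ.λ.1 (λ.1)) (λ.λ.1 0)
  [1] λ.(λ.λ.1 0) (λ.1)
  [2] λ.λ.(λ.2) 0
  [3] λ.λ.1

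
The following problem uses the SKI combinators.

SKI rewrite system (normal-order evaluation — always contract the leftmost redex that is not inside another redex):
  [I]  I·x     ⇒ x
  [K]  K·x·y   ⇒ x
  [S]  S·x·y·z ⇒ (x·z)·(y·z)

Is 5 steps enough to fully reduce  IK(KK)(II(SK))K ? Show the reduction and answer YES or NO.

  start: IK(KK)(II(SK))K
  [1] K(KK)(II(SK))K
  [2] KKK
  [3] K

Answer: YES — reaches normal form K in 3 ≤ 5 steps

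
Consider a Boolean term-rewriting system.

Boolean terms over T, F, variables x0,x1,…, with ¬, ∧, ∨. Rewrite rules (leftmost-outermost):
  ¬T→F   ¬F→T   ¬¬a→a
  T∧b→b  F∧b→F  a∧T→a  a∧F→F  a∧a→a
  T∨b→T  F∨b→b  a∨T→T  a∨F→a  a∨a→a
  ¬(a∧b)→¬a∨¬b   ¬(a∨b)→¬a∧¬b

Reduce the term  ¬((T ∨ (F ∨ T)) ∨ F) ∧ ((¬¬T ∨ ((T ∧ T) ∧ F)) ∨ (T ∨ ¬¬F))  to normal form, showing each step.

  start: ¬((T ∨ (F ∨ T)) ∨ F) ∧ ((¬¬T ∨ ((T ∧ T) ∧ F)) ∨ (T ∨ ¬¬F))
  [1] (¬(T ∨ (F ∨ T)) ∧ ¬F) ∧ ((¬¬T ∨ ((T ∧ T) ∧ F)) ∨ (T ∨ ¬¬F))
  [2] ((¬T ∧ ¬(F ∨ T)) ∧ ¬F) ∧ ((¬¬T ∨ ((T ∧ T) ∧ F)) ∨ (T ∨ ¬¬F))
  [3] ((F ∧ ¬(F ∨ T)) ∧ ¬F) ∧ ((¬¬T ∨ ((T ∧ T) ∧ F)) ∨ (T ∨ ¬¬F))
  [4] (F ∧ ¬F) ∧ ((¬¬T ∨ ((T ∧ T) ∧ F)) ∨ (T ∨ ¬¬F))
  [5] F ∧ ((¬¬T ∨ ((T ∧ T) ∧ F)) ∨ (T ∨ ¬¬F))
  [6] F

Answer: normal form = F  (in 6 steps)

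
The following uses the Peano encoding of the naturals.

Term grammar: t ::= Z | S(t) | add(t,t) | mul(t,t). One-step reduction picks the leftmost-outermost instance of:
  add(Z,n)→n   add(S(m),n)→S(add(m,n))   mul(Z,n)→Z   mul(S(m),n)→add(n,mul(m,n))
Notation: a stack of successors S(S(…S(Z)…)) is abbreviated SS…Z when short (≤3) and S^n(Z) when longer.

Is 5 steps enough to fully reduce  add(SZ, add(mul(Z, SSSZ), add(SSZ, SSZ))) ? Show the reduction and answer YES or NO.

  start: add(SZ, add(mul(Z, SSSZ), add(SSZ, SSZ)))
  →1  S(add(Z, add(mul(Z, SSSZ), add(SSZ, SSZ))))
  →2  S(add(mul(Z, SSSZ), add(SSZ, SSZ)))
  →3  S(add(Z, add(SSZ, SSZ)))
  →4  S(add(SSZ, SSZ))
  →5  S(S(add(SZ, SSZ)))

Answer: NO — after 5 steps the term is S(S(add(SZ, SSZ))), not yet normal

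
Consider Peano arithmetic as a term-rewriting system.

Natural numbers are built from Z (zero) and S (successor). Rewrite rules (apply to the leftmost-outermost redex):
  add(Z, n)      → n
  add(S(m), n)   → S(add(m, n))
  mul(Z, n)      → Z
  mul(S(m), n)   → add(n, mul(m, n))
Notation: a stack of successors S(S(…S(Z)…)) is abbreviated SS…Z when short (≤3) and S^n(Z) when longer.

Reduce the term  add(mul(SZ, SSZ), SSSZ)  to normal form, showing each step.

  start: add(mul(SZ, SSZ), SSSZ)
  step 1: add(add(SSZ, mul(Z, SSZ)), SSSZ)
  step 2: add(S(add(SZ, mul(Z, SSZ))), SSSZ)
  step 3: S(add(add(SZ, mul(Z, SSZ)), SSSZ))
  step 4: S(add(S(add(Z, mul(Z, SSZ))), SSSZ))
  step 5: S(S(add(add(Z, mul(Z, SSZ)), SSSZ)))
  step 6: S(S(add(mul(Z, SSZ), SSSZ)))
  step 7: S(S(add(Z, SSSZ)))
  step 8: S^5(Z)

Answer: normal form = S^5(Z)  (in 8 steps)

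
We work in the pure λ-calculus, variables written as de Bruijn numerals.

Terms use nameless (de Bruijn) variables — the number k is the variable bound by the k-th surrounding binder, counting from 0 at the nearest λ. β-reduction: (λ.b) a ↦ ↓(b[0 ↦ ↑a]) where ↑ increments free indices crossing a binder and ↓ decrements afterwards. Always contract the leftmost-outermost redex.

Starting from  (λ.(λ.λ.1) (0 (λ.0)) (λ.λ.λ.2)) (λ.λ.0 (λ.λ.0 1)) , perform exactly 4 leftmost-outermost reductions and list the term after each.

Answer: after 4 steps: λ.0 (λ.λ.0 1)

Reduction:
  start: (λ.(λ.λ.1) (0 (λ.0)) (λ.λ.λ.2)) (λ.λ.0 (λ.λ.0 1))
  →1  (λ.λ.1) ((λ.λ.0 (λ.λ.0 1)) (λ.0)) (λ.λ.λ.2)
  →2  (λ.(λ.λ.0 (λ.λ.0 1)) (λ.0)) (λ.λ.λ.2)
  →3  (λ.λ.0 (λ.λ.0 1)) (λ.0)
  →4  λ.0 (λ.λ.0 1)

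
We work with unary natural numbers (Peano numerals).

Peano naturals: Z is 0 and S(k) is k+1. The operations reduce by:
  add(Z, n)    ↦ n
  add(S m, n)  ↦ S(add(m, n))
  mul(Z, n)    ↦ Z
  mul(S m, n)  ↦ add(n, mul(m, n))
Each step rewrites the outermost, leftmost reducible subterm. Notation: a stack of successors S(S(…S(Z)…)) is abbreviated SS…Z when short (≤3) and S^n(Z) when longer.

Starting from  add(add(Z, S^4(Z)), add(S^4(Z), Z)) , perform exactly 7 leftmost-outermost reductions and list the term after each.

  start: add(add(Z, S^4(Z)), add(S^4(Z), Z))
  step 1: add(S^4(Z), add(S^4(Z), Z))
  step 2: S(add(SSSZ, add(S^4(Z), Z)))
  step 3: S(S(add(SSZ, add(S^4(Z), Z))))
  step 4: S(S(S(add(SZ, add(S^4(Z), Z)))))
  step 5: S(S(S(S(add(Z, add(S^4(Z), Z))))))
  step 6: S(S(S(S(add(S^4(Z), Z)))))
  step 7: S(S(S(S(S(add(SSSZ, Z))))))

Answer: after 7 steps: S(S(S(S(S(add(SSSZ, Z))))))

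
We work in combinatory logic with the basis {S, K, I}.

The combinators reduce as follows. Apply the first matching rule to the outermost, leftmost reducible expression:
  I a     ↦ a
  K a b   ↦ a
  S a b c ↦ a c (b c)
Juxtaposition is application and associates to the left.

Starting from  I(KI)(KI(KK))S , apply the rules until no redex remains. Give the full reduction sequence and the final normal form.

  start: I(KI)(KI(KK))S
  [1] KI(KI(KK))S
  [2] IS
  [3] S

Answer: normal form = S  (in 3 steps)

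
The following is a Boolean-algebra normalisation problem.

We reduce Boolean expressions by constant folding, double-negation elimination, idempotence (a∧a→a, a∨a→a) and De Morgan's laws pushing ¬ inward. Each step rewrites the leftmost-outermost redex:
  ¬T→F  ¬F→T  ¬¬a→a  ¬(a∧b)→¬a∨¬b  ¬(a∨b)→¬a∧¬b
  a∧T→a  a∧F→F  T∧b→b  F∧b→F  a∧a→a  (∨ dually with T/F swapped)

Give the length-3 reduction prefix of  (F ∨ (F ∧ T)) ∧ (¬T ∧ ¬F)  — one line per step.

Answer: after 3 steps: F

Derivation:
  start: (F ∨ (F ∧ T)) ∧ (¬T ∧ ¬F)
  step 1: (F ∧ T) ∧ (¬T ∧ ¬F)
  step 2: F ∧ (¬T ∧ ¬F)
  step 3: F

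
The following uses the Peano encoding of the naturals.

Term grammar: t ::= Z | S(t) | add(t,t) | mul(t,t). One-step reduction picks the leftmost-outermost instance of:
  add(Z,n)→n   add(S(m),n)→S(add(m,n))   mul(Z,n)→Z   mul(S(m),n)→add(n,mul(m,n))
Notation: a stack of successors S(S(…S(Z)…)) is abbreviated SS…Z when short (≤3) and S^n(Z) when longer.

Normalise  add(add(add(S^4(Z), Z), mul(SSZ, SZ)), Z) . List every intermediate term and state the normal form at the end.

  start: add(add(add(S^4(Z), Z), mul(SSZ, SZ)), Z)
  step 1: add(add(S(add(SSSZ, Z)), mul(SSZ, SZ)), Z)
  step 2: add(S(add(add(SSSZ, Z), mul(SSZ, SZ))), Z)
  step 3: S(add(add(add(SSSZ, Z), mul(SSZ, SZ)), Z))
  step 4: S(add(add(S(add(SSZ, Z)), mul(SSZ, SZ)), Z))
  step 5: S(add(S(add(add(SSZ, Z), mul(SSZ, SZ))), Z))
  step 6: S(S(add(add(add(SSZ, Z), mul(SSZ, SZ)), Z)))
  step 7: S(S(add(add(S(add(SZ, Z)), mul(SSZ, SZ)), Z)))
  step 8: S(S(add(S(add(add(SZ, Z), mul(SSZ, SZ))), Z)))
  step 9: S(S(S(add(add(add(SZ, Z), mul(SSZ, SZ)), Z))))
  step 10: S(S(S(add(add(S(add(Z, Z)), mul(SSZ, SZ)), Z))))
  step 11: S(S(S(add(S(add(add(Z, Z), mul(SSZ, SZ))), Z))))
  step 12: S(S(S(S(add(add(add(Z, Z), mul(SSZ, SZ)), Z)))))
  step 13: S(S(S(S(add(add(Z, mul(SSZ, SZ)), Z)))))
  step 14: S(S(S(S(add(mul(SSZ, SZ), Z)))))
  step 15: S(S(S(S(add(add(SZ, mul(SZ, SZ)), Z)))))
  step 16: S(S(S(S(add(S(add(Z, mul(SZ, SZ))), Z)))))
  step 17: S(S(S(S(S(add(add(Z, mul(SZ, SZ)), Z))))))
  step 18: S(S(S(S(S(add(mul(SZ, SZ), Z))))))
  step 19: S(S(S(S(S(add(add(SZ, mul(Z, SZ)), Z))))))
  step 20: S(S(S(S(S(add(S(add(Z, mul(Z, SZ))), Z))))))
  step 21: S(S(S(S(S(S(add(add(Z, mul(Z, SZ)), Z)))))))
  step 22: S(S(S(S(S(S(add(mul(Z, SZ), Z)))))))
  step 23: S(S(S(S(S(S(add(Z, Z)))))))
  step 24: S^6(Z)

Answer: normal form = S^6(Z)  (in 24 steps)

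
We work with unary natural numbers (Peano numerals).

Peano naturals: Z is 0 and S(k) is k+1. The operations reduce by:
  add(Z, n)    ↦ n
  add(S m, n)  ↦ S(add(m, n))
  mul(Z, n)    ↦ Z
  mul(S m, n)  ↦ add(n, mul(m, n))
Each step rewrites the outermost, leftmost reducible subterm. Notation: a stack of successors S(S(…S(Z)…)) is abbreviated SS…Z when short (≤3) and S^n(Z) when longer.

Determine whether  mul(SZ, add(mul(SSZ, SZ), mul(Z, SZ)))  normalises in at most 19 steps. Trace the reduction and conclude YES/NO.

  start: mul(SZ, add(mul(SSZ, SZ), mul(Z, SZ)))
  step 1: add(add(mul(SSZ, SZ), mul(Z, SZ)), mul(Z, add(mul(SSZ, SZ), mul(Z, SZ))))
  step 2: add(add(add(SZ, mul(SZ, SZ)), mul(Z, SZ)), mul(Z, add(mul(SSZ, SZ), mul(Z, SZ))))
  step 3: add(add(S(add(Z, mul(SZ, SZ))), mul(Z, SZ)), mul(Z, add(mul(SSZ, SZ), mul(Z, SZ))))
  step 4: add(S(add(add(Z, mul(SZ, SZ)), mul(Z, SZ))), mul(Z, add(mul(SSZ, SZ), mul(Z, SZ))))
  step 5: S(add(add(add(Z, mul(SZ, SZ)), mul(Z, SZ)), mul(Z, add(mul(SSZ, SZ), mul(Z, SZ)))))
  step 6: S(add(add(mul(SZ, SZ), mul(Z, SZ)), mul(Z, add(mul(SSZ, SZ), mul(Z, SZ)))))
  step 7: S(add(add(add(SZ, mul(Z, SZ)), mul(Z, SZ)), mul(Z, add(mul(SSZ, SZ), mul(Z, SZ)))))
  step 8: S(add(add(S(add(Z, mul(Z, SZ))), mul(Z, SZ)), mul(Z, add(mul(SSZ, SZ), mul(Z, SZ)))))
  step 9: S(add(S(add(add(Z, mul(Z, SZ)), mul(Z, SZ))), mul(Z, add(mul(SSZ, SZ), mul(Z, SZ)))))
  step 10: S(S(add(add(add(Z, mul(Z, SZ)), mul(Z, SZ)), mul(Z, add(mul(SSZ, SZ), mul(Z, SZ))))))
  step 11: S(S(add(add(mul(Z, SZ), mul(Z, SZ)), mul(Z, add(mul(SSZ, SZ), mul(Z, SZ))))))
  step 12: S(S(add(add(Z, mul(Z, SZ)), mul(Z, add(mul(SSZ, SZ), mul(Z, SZ))))))
  step 13: S(S(add(mul(Z, SZ), mul(Z, add(mul(SSZ, SZ), mul(Z, SZ))))))
  step 14: S(S(add(Z, mul(Z, add(mul(SSZ, SZ), mul(Z, SZ))))))
  step 15: S(S(mul(Z, add(mul(SSZ, SZ), mul(Z, SZ)))))
  step 16: SSZ

Answer: YES — reaches normal form SSZ in 16 ≤ 19 steps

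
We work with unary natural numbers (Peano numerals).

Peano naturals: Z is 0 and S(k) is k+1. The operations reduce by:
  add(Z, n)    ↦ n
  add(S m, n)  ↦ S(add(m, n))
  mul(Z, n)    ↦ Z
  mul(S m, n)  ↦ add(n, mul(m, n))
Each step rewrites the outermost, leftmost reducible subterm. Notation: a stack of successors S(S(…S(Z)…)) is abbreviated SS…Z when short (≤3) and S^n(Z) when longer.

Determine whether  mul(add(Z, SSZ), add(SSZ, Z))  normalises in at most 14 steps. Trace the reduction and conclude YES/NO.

Answer: NO — after 14 steps the term is S(S(S(S(add(Z, mul(Z, add(SSZ, Z))))))), not yet normal

Working:
  start: mul(add(Z, SSZ), add(SSZ, Z))
  →1  mul(SSZ, add(SSZ, Z))
  →2  add(add(SSZ, Z), mul(SZ, add(SSZ, Z)))
  →3  add(S(add(SZ, Z)), mul(SZ, add(SSZ, Z)))
  →4  S(add(add(SZ, Z), mul(SZ, add(SSZ, Z))))
  →5  S(add(S(add(Z, Z)), mul(SZ, add(SSZ, Z))))
  →6  S(S(add(add(Z, Z), mul(SZ, add(SSZ, Z)))))
  →7  S(S(add(Z, mul(SZ, add(SSZ, Z)))))
  →8  S(S(mul(SZ, add(SSZ, Z))))
  →9  S(S(add(add(SSZ, Z), mul(Z, add(SSZ, Z)))))
  →10  S(S(add(S(add(SZ, Z)), mul(Z, add(SSZ, Z)))))
  →11  S(S(S(add(add(SZ, Z), mul(Z, add(SSZ, Z))))))
  →12  S(S(S(add(S(add(Z, Z)), mul(Z, add(SSZ, Z))))))
  →13  S(S(S(S(add(add(Z, Z), mul(Z, add(SSZ, Z)))))))
  →14  S(S(S(S(add(Z, mul(Z, add(SSZ, Z)))))))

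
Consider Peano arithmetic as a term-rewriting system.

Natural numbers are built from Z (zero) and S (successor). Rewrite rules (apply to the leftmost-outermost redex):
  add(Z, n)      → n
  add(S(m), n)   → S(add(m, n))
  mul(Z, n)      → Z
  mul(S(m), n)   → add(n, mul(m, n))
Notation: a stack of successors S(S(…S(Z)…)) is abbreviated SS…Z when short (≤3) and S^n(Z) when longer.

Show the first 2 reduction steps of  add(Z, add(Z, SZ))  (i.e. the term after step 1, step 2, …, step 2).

  start: add(Z, add(Z, SZ))
  →1  add(Z, SZ)
  →2  SZ

Answer: after 2 steps: SZ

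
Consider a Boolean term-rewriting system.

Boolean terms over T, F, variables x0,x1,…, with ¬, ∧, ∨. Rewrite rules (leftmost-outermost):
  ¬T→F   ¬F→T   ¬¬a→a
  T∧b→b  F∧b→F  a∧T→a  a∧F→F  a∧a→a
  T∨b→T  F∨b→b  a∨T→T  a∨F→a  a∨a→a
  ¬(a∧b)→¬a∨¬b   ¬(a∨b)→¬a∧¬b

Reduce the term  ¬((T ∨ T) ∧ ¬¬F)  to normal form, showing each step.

Answer: normal form = T  (in 7 steps)

Working:
  start: ¬((T ∨ T) ∧ ¬¬F)
  step 1: ¬(T ∨ T) ∨ ¬¬¬F
  step 2: (¬T ∧ ¬T) ∨ ¬¬¬F
  step 3: ¬T ∨ ¬¬¬F
  step 4: F ∨ ¬¬¬F
  step 5: ¬¬¬F
  step 6: ¬F
  step 7: T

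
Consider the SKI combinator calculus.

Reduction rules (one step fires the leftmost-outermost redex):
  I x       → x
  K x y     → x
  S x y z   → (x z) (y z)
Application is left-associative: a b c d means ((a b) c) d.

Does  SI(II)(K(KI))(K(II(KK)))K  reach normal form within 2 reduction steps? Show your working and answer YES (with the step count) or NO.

  start: SI(II)(K(KI))(K(II(KK)))K
  [1] I(K(KI))(II(K(KI)))(K(II(KK)))K
  [2] K(KI)(II(K(KI)))(K(II(KK)))K

Answer: NO — after 2 steps the term is K(KI)(II(K(KI)))(K(II(KK)))K, not yet normal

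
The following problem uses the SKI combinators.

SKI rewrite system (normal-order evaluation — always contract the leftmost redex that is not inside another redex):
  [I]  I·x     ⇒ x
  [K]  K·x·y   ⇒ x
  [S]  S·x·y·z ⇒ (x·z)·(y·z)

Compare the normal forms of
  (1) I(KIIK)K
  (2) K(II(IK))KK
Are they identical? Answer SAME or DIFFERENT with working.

Term A:
  start: I(KIIK)K
  [1] KIIKK
  [2] IKK
  [3] KK

Term B:
  start: K(II(IK))KK
  [1] II(IK)K
  [2] I(IK)K
  [3] IKK
  [4] KK

Answer: SAME — A ⇓ KK, B ⇓ KK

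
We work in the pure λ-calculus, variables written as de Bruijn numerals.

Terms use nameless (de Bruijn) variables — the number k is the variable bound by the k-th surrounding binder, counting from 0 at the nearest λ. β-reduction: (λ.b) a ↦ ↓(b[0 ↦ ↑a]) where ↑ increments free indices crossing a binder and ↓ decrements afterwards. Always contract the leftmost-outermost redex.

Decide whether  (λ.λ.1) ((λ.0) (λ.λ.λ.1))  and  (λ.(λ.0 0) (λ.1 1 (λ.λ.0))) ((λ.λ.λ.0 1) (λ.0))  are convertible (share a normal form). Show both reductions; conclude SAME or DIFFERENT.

Answer: DIFFERENT — A ⇓ λ.λ.λ.λ.1, B ⇓ λ.0

Reduction:
Term A:
  start: (λ.λ.1) ((λ.0) (λ.λ.λ.1))
  →1  λ.(λ.0) (λ.λ.λ.1)
  →2  λ.λ.λ.λ.1

Term B:
  start: (λ.(λ.0 0) (λ.1 1 (λ.λ.0))) ((λ.λ.λ.0 1) (λ.0))
  →1  (λ.0 0) (λ.(λ.λ.λ.0 1) (λ.0) ((λ.λ.λ.0 1) (λ.0)) (λ.λ.0))
  →2  (λ.(λ.λ.λ.0 1) (λ.0) ((λ.λ.λ.0 1) (λ.0)) (λ.λ.0)) (λ.(λ.λ.λ.0 1) (λ.0) ((λ.λ.λ.0 1) (λ.0)) (λ.λ.0))
  →3  (λ.λ.λ.0 1) (λ.0) ((λ.λ.λ.0 1) (λ.0)) (λ.λ.0)
  →4  (λ.λ.0 1) ((λ.λ.λ.0 1) (λ.0)) (λ.λ.0)
  →5  (λ.0 ((λ.λ.λ.0 1) (λ.0))) (λ.λ.0)
  →6  (λ.λ.0) ((λ.λ.λ.0 1) (λ.0))
  →7  λ.0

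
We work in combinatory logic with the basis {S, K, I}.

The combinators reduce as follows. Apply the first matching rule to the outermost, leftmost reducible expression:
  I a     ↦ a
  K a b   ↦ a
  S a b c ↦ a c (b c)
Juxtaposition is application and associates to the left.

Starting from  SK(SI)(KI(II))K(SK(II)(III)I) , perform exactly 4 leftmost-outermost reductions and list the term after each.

Answer: after 4 steps: K(SK(II)(III)I)

Derivation:
  start: SK(SI)(KI(II))K(SK(II)(III)I)
  step 1: K(KI(II))(SI(KI(II)))K(SK(II)(III)I)
  step 2: KI(II)K(SK(II)(III)I)
  step 3: IK(SK(II)(III)I)
  step 4: K(SK(II)(III)I)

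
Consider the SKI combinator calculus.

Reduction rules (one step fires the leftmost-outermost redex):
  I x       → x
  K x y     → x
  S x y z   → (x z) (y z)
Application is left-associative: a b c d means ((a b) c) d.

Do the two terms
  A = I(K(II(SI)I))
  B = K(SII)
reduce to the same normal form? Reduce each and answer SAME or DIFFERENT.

Term A:
  start: I(K(II(SI)I))
  step 1: K(II(SI)I)
  step 2: K(I(SI)I)
  step 3: K(SII)

Term B:
  start: K(SII)

Answer: SAME — A ⇓ K(SII), B ⇓ K(SII)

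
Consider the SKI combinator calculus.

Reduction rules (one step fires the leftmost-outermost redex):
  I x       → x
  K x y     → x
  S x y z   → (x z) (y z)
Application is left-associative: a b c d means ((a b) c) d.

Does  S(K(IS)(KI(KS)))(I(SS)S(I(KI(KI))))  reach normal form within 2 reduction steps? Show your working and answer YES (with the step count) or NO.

  start: S(K(IS)(KI(KS)))(I(SS)S(I(KI(KI))))
  →1  S(IS)(I(SS)S(I(KI(KI))))
  →2  SS(I(SS)S(I(KI(KI))))

Answer: NO — after 2 steps the term is SS(I(SS)S(I(KI(KI)))), not yet normal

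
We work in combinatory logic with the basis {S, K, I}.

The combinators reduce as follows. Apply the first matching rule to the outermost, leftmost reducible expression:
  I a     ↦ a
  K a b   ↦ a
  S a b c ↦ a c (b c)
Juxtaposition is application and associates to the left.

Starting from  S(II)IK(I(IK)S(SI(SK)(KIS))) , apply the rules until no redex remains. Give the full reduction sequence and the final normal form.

Answer: normal form = K  (in 5 steps)

Working:
  start: S(II)IK(I(IK)S(SI(SK)(KIS)))
  →1  IIK(IK)(I(IK)S(SI(SK)(KIS)))
  →2  IK(IK)(I(IK)S(SI(SK)(KIS)))
  →3  K(IK)(I(IK)S(SI(SK)(KIS)))
  →4  IK
  →5  K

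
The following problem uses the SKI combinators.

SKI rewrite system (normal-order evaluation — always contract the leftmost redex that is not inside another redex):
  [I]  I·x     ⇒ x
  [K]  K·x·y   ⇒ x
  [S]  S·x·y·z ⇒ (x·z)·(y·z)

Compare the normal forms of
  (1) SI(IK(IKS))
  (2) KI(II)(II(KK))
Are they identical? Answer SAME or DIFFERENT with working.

Answer: DIFFERENT — A ⇓ SI(K(KS)), B ⇓ KK

Reduction:
Term A:
  start: SI(IK(IKS))
  step 1: SI(K(IKS))
  step 2: SI(K(KS))

Term B:
  start: KI(II)(II(KK))
  step 1: I(II(KK))
  step 2: II(KK)
  step 3: I(KK)
  step 4: KK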